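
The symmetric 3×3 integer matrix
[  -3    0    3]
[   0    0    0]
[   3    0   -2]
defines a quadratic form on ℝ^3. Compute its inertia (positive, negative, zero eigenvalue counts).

Answer: (1, 1, 1)

Derivation:
step 0: pivot -3 → sign −
step 1: pivot 1 → sign +
step 2: row/col 2 already zero → sign 0
signature = (1, 1, 1)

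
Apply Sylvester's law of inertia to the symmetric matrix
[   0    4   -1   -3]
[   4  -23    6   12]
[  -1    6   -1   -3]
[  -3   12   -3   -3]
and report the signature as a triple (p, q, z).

Answer: (3, 1, 0)

Derivation:
step 0: pivot -23 → sign −
step 1: pivot 16/23 → sign +
step 2: pivot 9/16 → sign +
step 3: pivot 2 → sign +
signature = (3, 1, 0)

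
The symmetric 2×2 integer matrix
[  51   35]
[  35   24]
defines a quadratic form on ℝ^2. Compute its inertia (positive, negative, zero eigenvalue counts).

step 0: pivot 51 → sign +
step 1: pivot -1/51 → sign −
signature = (1, 1, 0)

Answer: (1, 1, 0)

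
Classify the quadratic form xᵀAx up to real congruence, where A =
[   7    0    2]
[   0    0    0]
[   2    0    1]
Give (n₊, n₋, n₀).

step 0: pivot 7 → sign +
step 1: pivot 3/7 → sign +
step 2: row/col 2 already zero → sign 0
signature = (2, 0, 1)

Answer: (2, 0, 1)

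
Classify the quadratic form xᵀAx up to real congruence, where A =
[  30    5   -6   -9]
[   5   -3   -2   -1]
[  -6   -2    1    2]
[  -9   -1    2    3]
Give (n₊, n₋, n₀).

step 0: pivot 30 → sign +
step 1: pivot -23/6 → sign −
step 2: pivot 7/115 → sign +
step 3: pivot 2/7 → sign +
signature = (3, 1, 0)

Answer: (3, 1, 0)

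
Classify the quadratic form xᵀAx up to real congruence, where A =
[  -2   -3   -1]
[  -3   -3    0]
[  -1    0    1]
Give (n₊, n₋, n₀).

Answer: (1, 1, 1)

Derivation:
step 0: pivot -2 → sign −
step 1: pivot 3/2 → sign +
step 2: row/col 2 already zero → sign 0
signature = (1, 1, 1)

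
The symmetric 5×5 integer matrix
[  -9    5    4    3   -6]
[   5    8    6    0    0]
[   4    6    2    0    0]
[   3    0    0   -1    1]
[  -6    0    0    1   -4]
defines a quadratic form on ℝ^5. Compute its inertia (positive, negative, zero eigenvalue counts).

Answer: (1, 4, 0)

Derivation:
step 0: pivot -9 → sign −
step 1: pivot 97/9 → sign +
step 2: pivot -242/97 → sign −
step 3: pivot -31/121 → sign −
step 4: pivot -3/31 → sign −
signature = (1, 4, 0)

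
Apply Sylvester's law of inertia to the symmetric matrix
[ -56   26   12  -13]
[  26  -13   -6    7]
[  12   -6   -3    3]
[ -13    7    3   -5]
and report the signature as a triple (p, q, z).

step 0: pivot -56 → sign −
step 1: pivot -13/14 → sign −
step 2: pivot -3/13 → sign −
step 3: pivot -3/4 → sign −
signature = (0, 4, 0)

Answer: (0, 4, 0)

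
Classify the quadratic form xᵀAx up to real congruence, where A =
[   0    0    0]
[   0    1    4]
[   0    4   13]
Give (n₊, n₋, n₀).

Answer: (1, 1, 1)

Derivation:
step 0: pivot 1 → sign +
step 1: pivot -3 → sign −
step 2: row/col 2 already zero → sign 0
signature = (1, 1, 1)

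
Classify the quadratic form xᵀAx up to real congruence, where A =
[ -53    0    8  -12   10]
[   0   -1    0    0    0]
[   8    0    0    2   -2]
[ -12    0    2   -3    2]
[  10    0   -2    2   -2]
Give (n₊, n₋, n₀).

Answer: (1, 4, 0)

Derivation:
step 0: pivot -53 → sign −
step 1: pivot -1 → sign −
step 2: pivot 64/53 → sign +
step 3: pivot -5/16 → sign −
step 4: pivot -1/5 → sign −
signature = (1, 4, 0)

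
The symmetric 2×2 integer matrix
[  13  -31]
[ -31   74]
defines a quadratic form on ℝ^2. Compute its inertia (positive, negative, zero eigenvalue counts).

step 0: pivot 13 → sign +
step 1: pivot 1/13 → sign +
signature = (2, 0, 0)

Answer: (2, 0, 0)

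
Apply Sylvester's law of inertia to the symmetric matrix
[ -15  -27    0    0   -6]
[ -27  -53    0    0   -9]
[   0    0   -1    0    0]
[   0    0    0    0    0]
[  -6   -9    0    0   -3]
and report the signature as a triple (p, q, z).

Answer: (1, 3, 1)

Derivation:
step 0: pivot -15 → sign −
step 1: pivot -22/5 → sign −
step 2: pivot -1 → sign −
step 3: pivot 3/22 → sign +
step 4: row/col 4 already zero → sign 0
signature = (1, 3, 1)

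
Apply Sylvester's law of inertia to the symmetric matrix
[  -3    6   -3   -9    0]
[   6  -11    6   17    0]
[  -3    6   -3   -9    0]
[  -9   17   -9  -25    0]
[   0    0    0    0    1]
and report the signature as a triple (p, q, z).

step 0: pivot -3 → sign −
step 1: pivot 1 → sign +
step 2: pivot 1 → sign +
step 3: pivot 1 → sign +
step 4: row/col 4 already zero → sign 0
signature = (3, 1, 1)

Answer: (3, 1, 1)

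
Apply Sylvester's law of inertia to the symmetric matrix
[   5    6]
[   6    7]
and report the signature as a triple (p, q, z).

step 0: pivot 5 → sign +
step 1: pivot -1/5 → sign −
signature = (1, 1, 0)

Answer: (1, 1, 0)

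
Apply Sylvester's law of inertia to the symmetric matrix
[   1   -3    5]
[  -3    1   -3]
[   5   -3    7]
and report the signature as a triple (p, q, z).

Answer: (1, 1, 1)

Derivation:
step 0: pivot 1 → sign +
step 1: pivot -8 → sign −
step 2: row/col 2 already zero → sign 0
signature = (1, 1, 1)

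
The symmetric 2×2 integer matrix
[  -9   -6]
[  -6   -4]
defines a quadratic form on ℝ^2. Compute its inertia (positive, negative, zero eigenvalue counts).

Answer: (0, 1, 1)

Derivation:
step 0: pivot -9 → sign −
step 1: row/col 1 already zero → sign 0
signature = (0, 1, 1)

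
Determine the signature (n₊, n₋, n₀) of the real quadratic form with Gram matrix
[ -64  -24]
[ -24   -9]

step 0: pivot -64 → sign −
step 1: row/col 1 already zero → sign 0
signature = (0, 1, 1)

Answer: (0, 1, 1)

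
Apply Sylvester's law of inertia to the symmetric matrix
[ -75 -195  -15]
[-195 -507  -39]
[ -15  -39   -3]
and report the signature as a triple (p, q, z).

step 0: pivot -75 → sign −
step 1: row/col 1 already zero → sign 0
step 2: row/col 2 already zero → sign 0
signature = (0, 1, 2)

Answer: (0, 1, 2)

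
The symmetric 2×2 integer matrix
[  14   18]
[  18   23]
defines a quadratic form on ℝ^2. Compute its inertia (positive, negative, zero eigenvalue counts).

step 0: pivot 14 → sign +
step 1: pivot -1/7 → sign −
signature = (1, 1, 0)

Answer: (1, 1, 0)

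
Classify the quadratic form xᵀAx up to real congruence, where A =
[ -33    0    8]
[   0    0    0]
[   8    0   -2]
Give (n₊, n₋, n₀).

Answer: (0, 2, 1)

Derivation:
step 0: pivot -33 → sign −
step 1: pivot -2/33 → sign −
step 2: row/col 2 already zero → sign 0
signature = (0, 2, 1)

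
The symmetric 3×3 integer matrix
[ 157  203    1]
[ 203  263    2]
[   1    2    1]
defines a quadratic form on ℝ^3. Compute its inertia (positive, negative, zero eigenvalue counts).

Answer: (3, 0, 0)

Derivation:
step 0: pivot 157 → sign +
step 1: pivot 82/157 → sign +
step 2: pivot 3/82 → sign +
signature = (3, 0, 0)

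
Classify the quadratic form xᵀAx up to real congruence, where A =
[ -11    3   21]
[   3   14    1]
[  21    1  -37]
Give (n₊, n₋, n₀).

step 0: pivot -11 → sign −
step 1: pivot 163/11 → sign +
step 2: pivot 6/163 → sign +
signature = (2, 1, 0)

Answer: (2, 1, 0)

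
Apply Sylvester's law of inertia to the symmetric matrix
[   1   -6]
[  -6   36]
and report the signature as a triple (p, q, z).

Answer: (1, 0, 1)

Derivation:
step 0: pivot 1 → sign +
step 1: row/col 1 already zero → sign 0
signature = (1, 0, 1)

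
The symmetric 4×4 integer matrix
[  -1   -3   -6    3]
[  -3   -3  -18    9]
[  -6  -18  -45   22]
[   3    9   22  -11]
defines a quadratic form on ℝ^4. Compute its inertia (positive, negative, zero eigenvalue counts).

Answer: (1, 3, 0)

Derivation:
step 0: pivot -1 → sign −
step 1: pivot 6 → sign +
step 2: pivot -9 → sign −
step 3: pivot -2/9 → sign −
signature = (1, 3, 0)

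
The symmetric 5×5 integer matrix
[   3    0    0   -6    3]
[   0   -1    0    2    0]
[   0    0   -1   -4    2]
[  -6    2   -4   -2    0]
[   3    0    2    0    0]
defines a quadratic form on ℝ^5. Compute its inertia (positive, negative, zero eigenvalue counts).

step 0: pivot 3 → sign +
step 1: pivot -1 → sign −
step 2: pivot -1 → sign −
step 3: pivot 6 → sign +
step 4: pivot 1/3 → sign +
signature = (3, 2, 0)

Answer: (3, 2, 0)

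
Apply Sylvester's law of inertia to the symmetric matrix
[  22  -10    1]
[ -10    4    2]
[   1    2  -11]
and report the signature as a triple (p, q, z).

Answer: (1, 1, 1)

Derivation:
step 0: pivot 22 → sign +
step 1: pivot -6/11 → sign −
step 2: row/col 2 already zero → sign 0
signature = (1, 1, 1)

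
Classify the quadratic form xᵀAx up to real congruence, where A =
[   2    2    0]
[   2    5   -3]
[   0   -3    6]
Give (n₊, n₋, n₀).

step 0: pivot 2 → sign +
step 1: pivot 3 → sign +
step 2: pivot 3 → sign +
signature = (3, 0, 0)

Answer: (3, 0, 0)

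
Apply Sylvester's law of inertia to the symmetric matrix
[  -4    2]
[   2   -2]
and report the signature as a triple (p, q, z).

step 0: pivot -4 → sign −
step 1: pivot -1 → sign −
signature = (0, 2, 0)

Answer: (0, 2, 0)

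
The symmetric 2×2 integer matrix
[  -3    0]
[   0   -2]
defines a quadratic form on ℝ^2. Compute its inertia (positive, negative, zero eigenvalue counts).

step 0: pivot -3 → sign −
step 1: pivot -2 → sign −
signature = (0, 2, 0)

Answer: (0, 2, 0)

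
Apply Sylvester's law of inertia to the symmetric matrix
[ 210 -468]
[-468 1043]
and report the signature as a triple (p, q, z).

step 0: pivot 210 → sign +
step 1: pivot 1/35 → sign +
signature = (2, 0, 0)

Answer: (2, 0, 0)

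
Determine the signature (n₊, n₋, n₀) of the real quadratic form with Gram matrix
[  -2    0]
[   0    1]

step 0: pivot -2 → sign −
step 1: pivot 1 → sign +
signature = (1, 1, 0)

Answer: (1, 1, 0)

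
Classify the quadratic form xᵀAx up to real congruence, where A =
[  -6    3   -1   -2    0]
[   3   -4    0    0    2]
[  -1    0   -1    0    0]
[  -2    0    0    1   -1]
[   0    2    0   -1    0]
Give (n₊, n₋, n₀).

step 0: pivot -6 → sign −
step 1: pivot -5/2 → sign −
step 2: pivot -11/15 → sign −
step 3: pivot 27/11 → sign +
step 4: pivot 1/27 → sign +
signature = (2, 3, 0)

Answer: (2, 3, 0)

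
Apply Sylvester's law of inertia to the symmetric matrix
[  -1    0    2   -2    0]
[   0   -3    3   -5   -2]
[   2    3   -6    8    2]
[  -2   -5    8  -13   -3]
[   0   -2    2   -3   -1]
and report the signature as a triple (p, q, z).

step 0: pivot -1 → sign −
step 1: pivot -3 → sign −
step 2: pivot 1 → sign +
step 3: pivot -5/3 → sign −
step 4: pivot 2/5 → sign +
signature = (2, 3, 0)

Answer: (2, 3, 0)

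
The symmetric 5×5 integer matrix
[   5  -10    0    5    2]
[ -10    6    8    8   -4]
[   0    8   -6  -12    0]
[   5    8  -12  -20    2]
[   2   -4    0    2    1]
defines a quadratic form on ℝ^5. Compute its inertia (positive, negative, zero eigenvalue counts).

step 0: pivot 5 → sign +
step 1: pivot -14 → sign −
step 2: pivot -10/7 → sign −
step 3: pivot 1/5 → sign +
step 4: pivot 1/5 → sign +
signature = (3, 2, 0)

Answer: (3, 2, 0)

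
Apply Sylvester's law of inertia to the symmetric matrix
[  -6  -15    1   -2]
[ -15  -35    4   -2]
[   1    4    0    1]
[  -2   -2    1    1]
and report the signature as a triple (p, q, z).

Answer: (1, 3, 0)

Derivation:
step 0: pivot -6 → sign −
step 1: pivot 5/2 → sign +
step 2: pivot -11/15 → sign −
step 3: pivot -2/11 → sign −
signature = (1, 3, 0)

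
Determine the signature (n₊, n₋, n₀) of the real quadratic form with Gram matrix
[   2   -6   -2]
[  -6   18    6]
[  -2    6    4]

Answer: (2, 0, 1)

Derivation:
step 0: pivot 2 → sign +
step 1: pivot 2 → sign +
step 2: row/col 2 already zero → sign 0
signature = (2, 0, 1)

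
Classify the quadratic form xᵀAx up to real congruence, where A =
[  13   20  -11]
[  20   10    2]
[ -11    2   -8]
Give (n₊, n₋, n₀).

step 0: pivot 13 → sign +
step 1: pivot -270/13 → sign −
step 2: pivot -1/15 → sign −
signature = (1, 2, 0)

Answer: (1, 2, 0)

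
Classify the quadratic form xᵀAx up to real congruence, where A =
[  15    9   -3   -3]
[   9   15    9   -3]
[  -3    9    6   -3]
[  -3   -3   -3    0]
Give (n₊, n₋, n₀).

step 0: pivot 15 → sign +
step 1: pivot 48/5 → sign +
step 2: pivot -27/4 → sign −
step 3: row/col 3 already zero → sign 0
signature = (2, 1, 1)

Answer: (2, 1, 1)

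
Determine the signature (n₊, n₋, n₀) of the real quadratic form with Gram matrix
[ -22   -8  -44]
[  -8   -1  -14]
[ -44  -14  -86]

Answer: (1, 2, 0)

Derivation:
step 0: pivot -22 → sign −
step 1: pivot 21/11 → sign +
step 2: pivot -2/21 → sign −
signature = (1, 2, 0)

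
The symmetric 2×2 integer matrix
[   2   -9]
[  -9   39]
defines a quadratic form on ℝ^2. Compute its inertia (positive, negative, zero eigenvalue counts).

step 0: pivot 2 → sign +
step 1: pivot -3/2 → sign −
signature = (1, 1, 0)

Answer: (1, 1, 0)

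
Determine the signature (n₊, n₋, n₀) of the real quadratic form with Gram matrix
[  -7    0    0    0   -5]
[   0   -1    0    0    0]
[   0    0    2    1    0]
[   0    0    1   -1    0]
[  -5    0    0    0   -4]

step 0: pivot -7 → sign −
step 1: pivot -1 → sign −
step 2: pivot 2 → sign +
step 3: pivot -3/2 → sign −
step 4: pivot -3/7 → sign −
signature = (1, 4, 0)

Answer: (1, 4, 0)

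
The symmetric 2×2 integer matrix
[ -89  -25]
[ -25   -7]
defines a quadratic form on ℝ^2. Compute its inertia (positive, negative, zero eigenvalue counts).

step 0: pivot -89 → sign −
step 1: pivot 2/89 → sign +
signature = (1, 1, 0)

Answer: (1, 1, 0)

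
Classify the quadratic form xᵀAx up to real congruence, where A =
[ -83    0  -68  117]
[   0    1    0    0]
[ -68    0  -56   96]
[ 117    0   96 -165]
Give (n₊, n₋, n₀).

step 0: pivot -83 → sign −
step 1: pivot 1 → sign +
step 2: pivot -24/83 → sign −
step 3: row/col 3 already zero → sign 0
signature = (1, 2, 1)

Answer: (1, 2, 1)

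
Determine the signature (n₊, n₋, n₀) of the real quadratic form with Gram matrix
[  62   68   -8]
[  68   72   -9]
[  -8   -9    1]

step 0: pivot 62 → sign +
step 1: pivot -80/31 → sign −
step 2: pivot -1/80 → sign −
signature = (1, 2, 0)

Answer: (1, 2, 0)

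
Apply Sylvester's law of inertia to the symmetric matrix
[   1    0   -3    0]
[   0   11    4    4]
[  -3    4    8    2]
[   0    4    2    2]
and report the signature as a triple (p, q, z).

Answer: (3, 1, 0)

Derivation:
step 0: pivot 1 → sign +
step 1: pivot 11 → sign +
step 2: pivot -27/11 → sign −
step 3: pivot 2/3 → sign +
signature = (3, 1, 0)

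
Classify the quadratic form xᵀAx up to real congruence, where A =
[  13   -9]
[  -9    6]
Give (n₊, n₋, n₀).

step 0: pivot 13 → sign +
step 1: pivot -3/13 → sign −
signature = (1, 1, 0)

Answer: (1, 1, 0)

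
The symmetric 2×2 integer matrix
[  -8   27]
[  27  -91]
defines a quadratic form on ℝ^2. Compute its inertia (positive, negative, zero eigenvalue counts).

Answer: (1, 1, 0)

Derivation:
step 0: pivot -8 → sign −
step 1: pivot 1/8 → sign +
signature = (1, 1, 0)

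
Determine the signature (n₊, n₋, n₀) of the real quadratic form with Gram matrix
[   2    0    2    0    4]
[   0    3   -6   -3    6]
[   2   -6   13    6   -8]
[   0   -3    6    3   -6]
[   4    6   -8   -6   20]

Answer: (2, 1, 2)

Derivation:
step 0: pivot 2 → sign +
step 1: pivot 3 → sign +
step 2: pivot -1 → sign −
step 3: row/col 3 already zero → sign 0
step 4: row/col 4 already zero → sign 0
signature = (2, 1, 2)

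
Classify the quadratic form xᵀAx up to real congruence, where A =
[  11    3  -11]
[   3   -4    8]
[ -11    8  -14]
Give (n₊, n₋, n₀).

Answer: (2, 1, 0)

Derivation:
step 0: pivot 11 → sign +
step 1: pivot -53/11 → sign −
step 2: pivot 6/53 → sign +
signature = (2, 1, 0)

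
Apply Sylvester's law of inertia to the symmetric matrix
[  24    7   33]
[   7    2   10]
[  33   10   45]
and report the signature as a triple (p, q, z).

Answer: (2, 1, 0)

Derivation:
step 0: pivot 24 → sign +
step 1: pivot -1/24 → sign −
step 2: pivot 3 → sign +
signature = (2, 1, 0)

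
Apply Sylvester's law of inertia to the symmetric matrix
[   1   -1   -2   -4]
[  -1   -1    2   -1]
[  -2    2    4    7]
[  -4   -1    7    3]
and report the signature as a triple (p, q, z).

Answer: (2, 2, 0)

Derivation:
step 0: pivot 1 → sign +
step 1: pivot -2 → sign −
step 2: pivot -1/2 → sign −
step 3: pivot 2 → sign +
signature = (2, 2, 0)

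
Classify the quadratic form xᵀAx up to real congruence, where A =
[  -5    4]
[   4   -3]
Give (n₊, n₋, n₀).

Answer: (1, 1, 0)

Derivation:
step 0: pivot -5 → sign −
step 1: pivot 1/5 → sign +
signature = (1, 1, 0)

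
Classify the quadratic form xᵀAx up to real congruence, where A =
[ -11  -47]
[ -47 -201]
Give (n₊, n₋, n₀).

Answer: (0, 2, 0)

Derivation:
step 0: pivot -11 → sign −
step 1: pivot -2/11 → sign −
signature = (0, 2, 0)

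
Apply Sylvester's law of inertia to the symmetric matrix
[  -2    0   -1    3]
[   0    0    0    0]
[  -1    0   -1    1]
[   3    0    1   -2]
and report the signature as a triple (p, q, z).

Answer: (1, 2, 1)

Derivation:
step 0: pivot -2 → sign −
step 1: pivot -1/2 → sign −
step 2: pivot 3 → sign +
step 3: row/col 3 already zero → sign 0
signature = (1, 2, 1)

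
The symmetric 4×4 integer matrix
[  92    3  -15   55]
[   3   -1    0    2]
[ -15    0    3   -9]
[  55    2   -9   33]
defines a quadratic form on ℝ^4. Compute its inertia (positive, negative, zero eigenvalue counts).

step 0: pivot 92 → sign +
step 1: pivot -101/92 → sign −
step 2: pivot 78/101 → sign +
step 3: pivot 2/13 → sign +
signature = (3, 1, 0)

Answer: (3, 1, 0)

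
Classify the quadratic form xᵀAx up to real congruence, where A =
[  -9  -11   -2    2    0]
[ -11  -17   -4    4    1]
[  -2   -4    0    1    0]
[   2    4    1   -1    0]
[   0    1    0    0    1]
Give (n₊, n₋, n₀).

step 0: pivot -9 → sign −
step 1: pivot -32/9 → sign −
step 2: pivot 9/8 → sign +
step 3: pivot 1/9 → sign +
step 4: pivot -1/4 → sign −
signature = (2, 3, 0)

Answer: (2, 3, 0)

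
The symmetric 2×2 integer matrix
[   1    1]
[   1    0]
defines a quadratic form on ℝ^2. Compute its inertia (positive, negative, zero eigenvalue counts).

Answer: (1, 1, 0)

Derivation:
step 0: pivot 1 → sign +
step 1: pivot -1 → sign −
signature = (1, 1, 0)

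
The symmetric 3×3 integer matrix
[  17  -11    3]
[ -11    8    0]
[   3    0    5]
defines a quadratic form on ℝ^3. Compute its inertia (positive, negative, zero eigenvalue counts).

Answer: (3, 0, 0)

Derivation:
step 0: pivot 17 → sign +
step 1: pivot 15/17 → sign +
step 2: pivot 1/5 → sign +
signature = (3, 0, 0)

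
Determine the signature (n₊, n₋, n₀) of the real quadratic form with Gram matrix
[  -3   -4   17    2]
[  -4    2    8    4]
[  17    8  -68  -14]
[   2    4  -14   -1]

step 0: pivot -3 → sign −
step 1: pivot 22/3 → sign +
step 2: pivot -1 → sign −
step 3: pivot 1/11 → sign +
signature = (2, 2, 0)

Answer: (2, 2, 0)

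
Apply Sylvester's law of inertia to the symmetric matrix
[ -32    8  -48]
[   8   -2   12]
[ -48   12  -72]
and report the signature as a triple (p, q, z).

Answer: (0, 1, 2)

Derivation:
step 0: pivot -32 → sign −
step 1: row/col 1 already zero → sign 0
step 2: row/col 2 already zero → sign 0
signature = (0, 1, 2)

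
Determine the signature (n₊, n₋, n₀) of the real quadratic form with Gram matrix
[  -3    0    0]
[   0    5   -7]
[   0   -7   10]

step 0: pivot -3 → sign −
step 1: pivot 5 → sign +
step 2: pivot 1/5 → sign +
signature = (2, 1, 0)

Answer: (2, 1, 0)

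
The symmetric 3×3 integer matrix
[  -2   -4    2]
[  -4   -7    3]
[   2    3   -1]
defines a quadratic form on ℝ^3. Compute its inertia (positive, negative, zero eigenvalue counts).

Answer: (1, 1, 1)

Derivation:
step 0: pivot -2 → sign −
step 1: pivot 1 → sign +
step 2: row/col 2 already zero → sign 0
signature = (1, 1, 1)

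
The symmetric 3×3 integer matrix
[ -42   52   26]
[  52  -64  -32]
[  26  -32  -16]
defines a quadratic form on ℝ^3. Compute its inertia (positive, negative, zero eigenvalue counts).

step 0: pivot -42 → sign −
step 1: pivot 8/21 → sign +
step 2: row/col 2 already zero → sign 0
signature = (1, 1, 1)

Answer: (1, 1, 1)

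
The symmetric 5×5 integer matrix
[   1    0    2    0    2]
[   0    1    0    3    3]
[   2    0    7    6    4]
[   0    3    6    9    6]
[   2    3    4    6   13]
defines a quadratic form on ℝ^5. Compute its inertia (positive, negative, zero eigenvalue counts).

Answer: (4, 1, 0)

Derivation:
step 0: pivot 1 → sign +
step 1: pivot 1 → sign +
step 2: pivot 3 → sign +
step 3: pivot -12 → sign −
step 4: pivot 3/4 → sign +
signature = (4, 1, 0)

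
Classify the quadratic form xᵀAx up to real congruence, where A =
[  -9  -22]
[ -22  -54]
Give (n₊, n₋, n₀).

Answer: (0, 2, 0)

Derivation:
step 0: pivot -9 → sign −
step 1: pivot -2/9 → sign −
signature = (0, 2, 0)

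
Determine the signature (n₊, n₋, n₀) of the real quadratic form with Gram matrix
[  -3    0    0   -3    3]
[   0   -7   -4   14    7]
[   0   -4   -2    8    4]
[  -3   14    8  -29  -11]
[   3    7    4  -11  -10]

step 0: pivot -3 → sign −
step 1: pivot -7 → sign −
step 2: pivot 2/7 → sign +
step 3: pivot 2 → sign +
step 4: row/col 4 already zero → sign 0
signature = (2, 2, 1)

Answer: (2, 2, 1)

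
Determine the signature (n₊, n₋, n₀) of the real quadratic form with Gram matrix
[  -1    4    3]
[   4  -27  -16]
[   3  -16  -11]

step 0: pivot -1 → sign −
step 1: pivot -11 → sign −
step 2: pivot -6/11 → sign −
signature = (0, 3, 0)

Answer: (0, 3, 0)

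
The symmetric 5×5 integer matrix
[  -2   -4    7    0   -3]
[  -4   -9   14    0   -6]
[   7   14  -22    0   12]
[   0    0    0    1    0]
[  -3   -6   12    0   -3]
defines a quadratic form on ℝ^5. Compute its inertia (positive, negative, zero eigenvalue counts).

step 0: pivot -2 → sign −
step 1: pivot -1 → sign −
step 2: pivot 5/2 → sign +
step 3: pivot 1 → sign +
step 4: pivot 3/5 → sign +
signature = (3, 2, 0)

Answer: (3, 2, 0)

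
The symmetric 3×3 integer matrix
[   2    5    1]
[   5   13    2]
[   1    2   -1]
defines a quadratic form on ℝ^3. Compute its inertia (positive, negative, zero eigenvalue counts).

step 0: pivot 2 → sign +
step 1: pivot 1/2 → sign +
step 2: pivot -2 → sign −
signature = (2, 1, 0)

Answer: (2, 1, 0)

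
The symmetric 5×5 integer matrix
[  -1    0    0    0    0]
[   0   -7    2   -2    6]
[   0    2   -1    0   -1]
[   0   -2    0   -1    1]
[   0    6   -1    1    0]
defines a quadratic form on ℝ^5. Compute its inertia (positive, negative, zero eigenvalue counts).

step 0: pivot -1 → sign −
step 1: pivot -7 → sign −
step 2: pivot -3/7 → sign −
step 3: pivot 1/3 → sign +
step 4: pivot -2 → sign −
signature = (1, 4, 0)

Answer: (1, 4, 0)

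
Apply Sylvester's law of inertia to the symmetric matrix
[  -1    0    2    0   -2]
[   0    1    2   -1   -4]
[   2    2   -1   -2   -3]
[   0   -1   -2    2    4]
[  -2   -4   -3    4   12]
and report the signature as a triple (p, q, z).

Answer: (3, 2, 0)

Derivation:
step 0: pivot -1 → sign −
step 1: pivot 1 → sign +
step 2: pivot -1 → sign −
step 3: pivot 1 → sign +
step 4: pivot 1 → sign +
signature = (3, 2, 0)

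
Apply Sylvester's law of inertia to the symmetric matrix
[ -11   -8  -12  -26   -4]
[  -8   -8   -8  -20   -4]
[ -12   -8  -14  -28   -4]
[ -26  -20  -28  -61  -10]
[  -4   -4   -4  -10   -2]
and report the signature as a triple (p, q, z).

Answer: (1, 3, 1)

Derivation:
step 0: pivot -11 → sign −
step 1: pivot -24/11 → sign −
step 2: pivot -2/3 → sign −
step 3: pivot 1 → sign +
step 4: row/col 4 already zero → sign 0
signature = (1, 3, 1)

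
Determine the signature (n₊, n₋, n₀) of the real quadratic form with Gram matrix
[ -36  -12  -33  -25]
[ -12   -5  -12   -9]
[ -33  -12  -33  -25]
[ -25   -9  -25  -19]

step 0: pivot -36 → sign −
step 1: pivot -1 → sign −
step 2: pivot -7/4 → sign −
step 3: pivot -1/21 → sign −
signature = (0, 4, 0)

Answer: (0, 4, 0)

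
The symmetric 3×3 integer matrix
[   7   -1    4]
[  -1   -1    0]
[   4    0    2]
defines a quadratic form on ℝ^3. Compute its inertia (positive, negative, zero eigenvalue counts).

step 0: pivot 7 → sign +
step 1: pivot -8/7 → sign −
step 2: row/col 2 already zero → sign 0
signature = (1, 1, 1)

Answer: (1, 1, 1)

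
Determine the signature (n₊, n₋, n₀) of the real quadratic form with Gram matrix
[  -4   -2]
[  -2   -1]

step 0: pivot -4 → sign −
step 1: row/col 1 already zero → sign 0
signature = (0, 1, 1)

Answer: (0, 1, 1)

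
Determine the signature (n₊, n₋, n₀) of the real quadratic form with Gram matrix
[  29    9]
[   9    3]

Answer: (2, 0, 0)

Derivation:
step 0: pivot 29 → sign +
step 1: pivot 6/29 → sign +
signature = (2, 0, 0)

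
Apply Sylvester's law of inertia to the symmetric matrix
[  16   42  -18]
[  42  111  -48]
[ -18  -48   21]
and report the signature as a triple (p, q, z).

step 0: pivot 16 → sign +
step 1: pivot 3/4 → sign +
step 2: row/col 2 already zero → sign 0
signature = (2, 0, 1)

Answer: (2, 0, 1)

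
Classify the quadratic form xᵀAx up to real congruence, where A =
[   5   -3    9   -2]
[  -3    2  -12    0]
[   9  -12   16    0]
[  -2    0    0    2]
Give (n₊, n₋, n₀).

Answer: (2, 2, 0)

Derivation:
step 0: pivot 5 → sign +
step 1: pivot 1/5 → sign +
step 2: pivot -218 → sign −
step 3: pivot -6/109 → sign −
signature = (2, 2, 0)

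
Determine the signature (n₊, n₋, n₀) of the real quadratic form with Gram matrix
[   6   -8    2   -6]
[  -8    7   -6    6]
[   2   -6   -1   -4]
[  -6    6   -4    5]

Answer: (3, 1, 0)

Derivation:
step 0: pivot 6 → sign +
step 1: pivot -11/3 → sign −
step 2: pivot 15/11 → sign +
step 3: pivot 1/15 → sign +
signature = (3, 1, 0)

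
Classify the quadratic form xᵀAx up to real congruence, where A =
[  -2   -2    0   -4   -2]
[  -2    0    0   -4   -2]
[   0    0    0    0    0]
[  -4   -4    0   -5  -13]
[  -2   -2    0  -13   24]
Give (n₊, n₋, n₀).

Answer: (2, 2, 1)

Derivation:
step 0: pivot -2 → sign −
step 1: pivot 2 → sign +
step 2: pivot 3 → sign +
step 3: pivot -1 → sign −
step 4: row/col 4 already zero → sign 0
signature = (2, 2, 1)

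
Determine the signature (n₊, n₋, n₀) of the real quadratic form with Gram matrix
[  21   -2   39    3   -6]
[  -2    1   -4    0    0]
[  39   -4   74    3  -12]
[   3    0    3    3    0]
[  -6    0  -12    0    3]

Answer: (4, 1, 0)

Derivation:
step 0: pivot 21 → sign +
step 1: pivot 17/21 → sign +
step 2: pivot 25/17 → sign +
step 3: pivot -42/25 → sign −
step 4: pivot 3/7 → sign +
signature = (4, 1, 0)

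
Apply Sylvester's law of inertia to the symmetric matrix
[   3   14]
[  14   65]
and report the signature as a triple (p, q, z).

Answer: (1, 1, 0)

Derivation:
step 0: pivot 3 → sign +
step 1: pivot -1/3 → sign −
signature = (1, 1, 0)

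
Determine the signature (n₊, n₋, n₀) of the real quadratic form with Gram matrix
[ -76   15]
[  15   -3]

step 0: pivot -76 → sign −
step 1: pivot -3/76 → sign −
signature = (0, 2, 0)

Answer: (0, 2, 0)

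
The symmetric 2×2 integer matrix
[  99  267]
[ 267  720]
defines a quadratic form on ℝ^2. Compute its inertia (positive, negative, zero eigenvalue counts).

step 0: pivot 99 → sign +
step 1: pivot -1/11 → sign −
signature = (1, 1, 0)

Answer: (1, 1, 0)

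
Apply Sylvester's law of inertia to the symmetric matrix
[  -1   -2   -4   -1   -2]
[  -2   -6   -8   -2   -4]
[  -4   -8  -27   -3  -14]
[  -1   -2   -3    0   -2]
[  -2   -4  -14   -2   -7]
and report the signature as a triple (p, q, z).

Answer: (1, 3, 1)

Derivation:
step 0: pivot -1 → sign −
step 1: pivot -2 → sign −
step 2: pivot -11 → sign −
step 3: pivot 12/11 → sign +
step 4: row/col 4 already zero → sign 0
signature = (1, 3, 1)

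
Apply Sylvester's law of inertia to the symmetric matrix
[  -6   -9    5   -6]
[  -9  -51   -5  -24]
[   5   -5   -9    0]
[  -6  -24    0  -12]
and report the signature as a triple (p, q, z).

step 0: pivot -6 → sign −
step 1: pivot -75/2 → sign −
step 2: pivot -2/3 → sign −
step 3: row/col 3 already zero → sign 0
signature = (0, 3, 1)

Answer: (0, 3, 1)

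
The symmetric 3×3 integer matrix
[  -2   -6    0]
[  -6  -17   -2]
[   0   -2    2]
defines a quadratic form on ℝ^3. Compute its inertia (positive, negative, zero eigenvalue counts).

step 0: pivot -2 → sign −
step 1: pivot 1 → sign +
step 2: pivot -2 → sign −
signature = (1, 2, 0)

Answer: (1, 2, 0)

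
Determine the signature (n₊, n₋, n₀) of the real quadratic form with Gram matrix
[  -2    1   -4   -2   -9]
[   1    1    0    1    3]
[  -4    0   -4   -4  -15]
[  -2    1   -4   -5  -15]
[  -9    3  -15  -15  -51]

Answer: (2, 3, 0)

Derivation:
step 0: pivot -2 → sign −
step 1: pivot 3/2 → sign +
step 2: pivot 4/3 → sign +
step 3: pivot -3 → sign −
step 4: pivot -3/4 → sign −
signature = (2, 3, 0)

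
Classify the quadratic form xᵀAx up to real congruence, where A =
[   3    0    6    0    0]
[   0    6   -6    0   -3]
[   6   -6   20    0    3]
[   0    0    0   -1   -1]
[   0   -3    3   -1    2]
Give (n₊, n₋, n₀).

Answer: (4, 1, 0)

Derivation:
step 0: pivot 3 → sign +
step 1: pivot 6 → sign +
step 2: pivot 2 → sign +
step 3: pivot -1 → sign −
step 4: pivot 3/2 → sign +
signature = (4, 1, 0)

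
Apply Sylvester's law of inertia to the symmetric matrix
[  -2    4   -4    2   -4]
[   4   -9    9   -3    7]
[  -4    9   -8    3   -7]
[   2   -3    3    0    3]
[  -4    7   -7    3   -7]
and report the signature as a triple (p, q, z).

Answer: (3, 2, 0)

Derivation:
step 0: pivot -2 → sign −
step 1: pivot -1 → sign −
step 2: pivot 1 → sign +
step 3: pivot 3 → sign +
step 4: pivot 2/3 → sign +
signature = (3, 2, 0)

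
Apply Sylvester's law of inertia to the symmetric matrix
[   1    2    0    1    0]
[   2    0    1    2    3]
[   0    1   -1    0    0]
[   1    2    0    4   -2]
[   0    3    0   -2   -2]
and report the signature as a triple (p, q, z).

step 0: pivot 1 → sign +
step 1: pivot -4 → sign −
step 2: pivot -3/4 → sign −
step 3: pivot 3 → sign +
step 4: pivot -1/3 → sign −
signature = (2, 3, 0)

Answer: (2, 3, 0)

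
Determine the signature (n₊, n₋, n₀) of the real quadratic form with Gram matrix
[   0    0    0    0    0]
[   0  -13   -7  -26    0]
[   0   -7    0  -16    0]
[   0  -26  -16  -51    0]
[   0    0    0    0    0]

step 0: pivot -13 → sign −
step 1: pivot 49/13 → sign +
step 2: pivot -3/49 → sign −
step 3: row/col 3 already zero → sign 0
step 4: row/col 4 already zero → sign 0
signature = (1, 2, 2)

Answer: (1, 2, 2)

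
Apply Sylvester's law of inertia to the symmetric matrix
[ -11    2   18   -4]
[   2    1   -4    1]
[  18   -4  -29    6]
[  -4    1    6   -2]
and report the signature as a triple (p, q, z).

step 0: pivot -11 → sign −
step 1: pivot 15/11 → sign +
step 2: pivot 1/15 → sign +
step 3: pivot -3 → sign −
signature = (2, 2, 0)

Answer: (2, 2, 0)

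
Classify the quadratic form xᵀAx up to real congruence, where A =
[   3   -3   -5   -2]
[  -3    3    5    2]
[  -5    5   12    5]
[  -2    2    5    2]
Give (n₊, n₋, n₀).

step 0: pivot 3 → sign +
step 1: pivot 11/3 → sign +
step 2: pivot -1/11 → sign −
step 3: row/col 3 already zero → sign 0
signature = (2, 1, 1)

Answer: (2, 1, 1)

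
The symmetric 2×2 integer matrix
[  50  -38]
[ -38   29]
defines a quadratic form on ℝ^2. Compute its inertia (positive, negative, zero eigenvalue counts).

step 0: pivot 50 → sign +
step 1: pivot 3/25 → sign +
signature = (2, 0, 0)

Answer: (2, 0, 0)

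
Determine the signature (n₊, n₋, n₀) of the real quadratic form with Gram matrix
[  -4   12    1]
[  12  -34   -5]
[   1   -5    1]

Answer: (1, 2, 0)

Derivation:
step 0: pivot -4 → sign −
step 1: pivot 2 → sign +
step 2: pivot -3/4 → sign −
signature = (1, 2, 0)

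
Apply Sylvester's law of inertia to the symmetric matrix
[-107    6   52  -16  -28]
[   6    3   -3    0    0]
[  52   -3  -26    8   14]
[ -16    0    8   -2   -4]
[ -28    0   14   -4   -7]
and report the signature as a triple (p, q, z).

Answer: (2, 3, 0)

Derivation:
step 0: pivot -107 → sign −
step 1: pivot 357/107 → sign +
step 2: pivot -87/119 → sign −
step 3: pivot 6/29 → sign +
step 4: pivot -1/3 → sign −
signature = (2, 3, 0)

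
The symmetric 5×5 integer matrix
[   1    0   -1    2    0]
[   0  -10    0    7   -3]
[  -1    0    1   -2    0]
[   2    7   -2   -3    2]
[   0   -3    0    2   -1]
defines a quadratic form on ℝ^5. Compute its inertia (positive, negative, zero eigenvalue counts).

Answer: (1, 3, 1)

Derivation:
step 0: pivot 1 → sign +
step 1: pivot -10 → sign −
step 2: pivot -21/10 → sign −
step 3: pivot -2/21 → sign −
step 4: row/col 4 already zero → sign 0
signature = (1, 3, 1)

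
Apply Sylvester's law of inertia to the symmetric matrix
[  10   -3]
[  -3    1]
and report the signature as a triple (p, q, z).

Answer: (2, 0, 0)

Derivation:
step 0: pivot 10 → sign +
step 1: pivot 1/10 → sign +
signature = (2, 0, 0)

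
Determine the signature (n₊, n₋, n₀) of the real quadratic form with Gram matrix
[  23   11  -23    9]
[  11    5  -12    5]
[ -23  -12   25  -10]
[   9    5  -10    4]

Answer: (3, 1, 0)

Derivation:
step 0: pivot 23 → sign +
step 1: pivot -6/23 → sign −
step 2: pivot 35/6 → sign +
step 3: pivot 1/35 → sign +
signature = (3, 1, 0)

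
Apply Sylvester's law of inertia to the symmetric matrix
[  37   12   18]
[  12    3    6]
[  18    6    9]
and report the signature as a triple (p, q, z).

step 0: pivot 37 → sign +
step 1: pivot -33/37 → sign −
step 2: pivot 3/11 → sign +
signature = (2, 1, 0)

Answer: (2, 1, 0)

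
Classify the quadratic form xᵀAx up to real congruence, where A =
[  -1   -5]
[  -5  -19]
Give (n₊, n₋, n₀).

step 0: pivot -1 → sign −
step 1: pivot 6 → sign +
signature = (1, 1, 0)

Answer: (1, 1, 0)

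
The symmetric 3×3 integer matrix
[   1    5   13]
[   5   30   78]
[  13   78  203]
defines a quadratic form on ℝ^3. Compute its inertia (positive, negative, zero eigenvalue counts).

step 0: pivot 1 → sign +
step 1: pivot 5 → sign +
step 2: pivot 1/5 → sign +
signature = (3, 0, 0)

Answer: (3, 0, 0)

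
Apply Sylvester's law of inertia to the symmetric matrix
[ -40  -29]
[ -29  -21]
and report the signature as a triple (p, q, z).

step 0: pivot -40 → sign −
step 1: pivot 1/40 → sign +
signature = (1, 1, 0)

Answer: (1, 1, 0)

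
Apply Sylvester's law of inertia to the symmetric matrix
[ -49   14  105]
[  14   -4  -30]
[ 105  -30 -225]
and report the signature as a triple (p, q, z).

step 0: pivot -49 → sign −
step 1: row/col 1 already zero → sign 0
step 2: row/col 2 already zero → sign 0
signature = (0, 1, 2)

Answer: (0, 1, 2)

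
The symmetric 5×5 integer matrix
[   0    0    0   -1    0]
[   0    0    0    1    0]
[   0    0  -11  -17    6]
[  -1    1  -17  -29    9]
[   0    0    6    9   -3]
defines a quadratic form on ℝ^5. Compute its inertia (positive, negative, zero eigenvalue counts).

step 0: pivot -11 → sign −
step 1: pivot -30/11 → sign −
step 2: pivot 11/30 → sign +
step 3: pivot 3/11 → sign +
step 4: row/col 4 already zero → sign 0
signature = (2, 2, 1)

Answer: (2, 2, 1)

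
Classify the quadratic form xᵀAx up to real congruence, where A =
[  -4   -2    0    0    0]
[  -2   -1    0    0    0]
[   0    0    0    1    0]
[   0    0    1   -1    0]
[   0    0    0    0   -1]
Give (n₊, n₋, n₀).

step 0: pivot -4 → sign −
step 1: pivot -1 → sign −
step 2: pivot 1 → sign +
step 3: pivot -1 → sign −
step 4: row/col 4 already zero → sign 0
signature = (1, 3, 1)

Answer: (1, 3, 1)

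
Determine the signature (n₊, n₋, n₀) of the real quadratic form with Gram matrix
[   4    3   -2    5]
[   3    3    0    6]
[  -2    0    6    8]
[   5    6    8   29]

step 0: pivot 4 → sign +
step 1: pivot 3/4 → sign +
step 2: pivot 2 → sign +
step 3: pivot -2 → sign −
signature = (3, 1, 0)

Answer: (3, 1, 0)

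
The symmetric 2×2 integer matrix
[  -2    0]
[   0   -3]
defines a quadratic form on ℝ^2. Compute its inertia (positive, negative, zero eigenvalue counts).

step 0: pivot -2 → sign −
step 1: pivot -3 → sign −
signature = (0, 2, 0)

Answer: (0, 2, 0)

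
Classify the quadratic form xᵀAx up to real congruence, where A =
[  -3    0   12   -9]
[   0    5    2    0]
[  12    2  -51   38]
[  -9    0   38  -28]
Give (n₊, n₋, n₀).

step 0: pivot -3 → sign −
step 1: pivot 5 → sign +
step 2: pivot -19/5 → sign −
step 3: pivot 1/19 → sign +
signature = (2, 2, 0)

Answer: (2, 2, 0)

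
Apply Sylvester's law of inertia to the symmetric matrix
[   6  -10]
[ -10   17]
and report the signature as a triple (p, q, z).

step 0: pivot 6 → sign +
step 1: pivot 1/3 → sign +
signature = (2, 0, 0)

Answer: (2, 0, 0)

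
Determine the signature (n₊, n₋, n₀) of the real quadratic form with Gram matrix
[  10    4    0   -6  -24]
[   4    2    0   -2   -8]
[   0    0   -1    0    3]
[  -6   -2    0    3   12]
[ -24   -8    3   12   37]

step 0: pivot 10 → sign +
step 1: pivot 2/5 → sign +
step 2: pivot -1 → sign −
step 3: pivot -1 → sign −
step 4: pivot -2 → sign −
signature = (2, 3, 0)

Answer: (2, 3, 0)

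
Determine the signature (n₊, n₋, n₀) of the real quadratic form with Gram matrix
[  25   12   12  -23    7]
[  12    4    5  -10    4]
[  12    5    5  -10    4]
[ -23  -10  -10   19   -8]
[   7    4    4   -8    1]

step 0: pivot 25 → sign +
step 1: pivot -44/25 → sign −
step 2: pivot -19/44 → sign −
step 3: pivot -14/19 → sign −
step 4: pivot 3/14 → sign +
signature = (2, 3, 0)

Answer: (2, 3, 0)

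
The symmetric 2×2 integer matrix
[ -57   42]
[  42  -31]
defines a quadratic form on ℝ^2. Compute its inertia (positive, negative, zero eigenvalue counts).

step 0: pivot -57 → sign −
step 1: pivot -1/19 → sign −
signature = (0, 2, 0)

Answer: (0, 2, 0)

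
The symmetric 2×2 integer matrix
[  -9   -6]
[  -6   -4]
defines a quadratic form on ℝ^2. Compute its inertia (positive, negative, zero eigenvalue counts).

Answer: (0, 1, 1)

Derivation:
step 0: pivot -9 → sign −
step 1: row/col 1 already zero → sign 0
signature = (0, 1, 1)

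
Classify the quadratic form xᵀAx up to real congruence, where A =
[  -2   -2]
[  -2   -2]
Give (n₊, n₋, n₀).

Answer: (0, 1, 1)

Derivation:
step 0: pivot -2 → sign −
step 1: row/col 1 already zero → sign 0
signature = (0, 1, 1)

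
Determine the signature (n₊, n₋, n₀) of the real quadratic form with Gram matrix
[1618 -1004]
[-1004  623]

step 0: pivot 1618 → sign +
step 1: pivot -1/809 → sign −
signature = (1, 1, 0)

Answer: (1, 1, 0)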